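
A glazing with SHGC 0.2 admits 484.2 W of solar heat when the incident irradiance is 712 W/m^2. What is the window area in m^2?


Rearrange Q = Area * SHGC * Irradiance:
  Area = Q / (SHGC * Irradiance)
  Area = 484.2 / (0.2 * 712) = 3.4 m^2

3.4 m^2


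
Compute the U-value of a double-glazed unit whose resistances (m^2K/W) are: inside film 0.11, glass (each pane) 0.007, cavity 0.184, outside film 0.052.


Total thermal resistance (series):
  R_total = R_in + R_glass + R_air + R_glass + R_out
  R_total = 0.11 + 0.007 + 0.184 + 0.007 + 0.052 = 0.36 m^2K/W
U-value = 1 / R_total = 1 / 0.36 = 2.778 W/m^2K

2.778 W/m^2K


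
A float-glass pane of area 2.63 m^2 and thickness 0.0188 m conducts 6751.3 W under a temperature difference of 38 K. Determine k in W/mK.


Fourier's law rearranged: k = Q * t / (A * dT)
  Numerator = 6751.3 * 0.0188 = 126.92444
  Denominator = 2.63 * 38 = 99.94
  k = 126.92444 / 99.94 = 1.27 W/mK

1.27 W/mK


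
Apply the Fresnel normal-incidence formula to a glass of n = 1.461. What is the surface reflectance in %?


Fresnel reflectance at normal incidence:
  R = ((n - 1)/(n + 1))^2
  (n - 1)/(n + 1) = (1.461 - 1)/(1.461 + 1) = 0.187322
  R = 0.187322^2 = 0.0350895
  R(%) = 0.0350895 * 100 = 3.509%

3.509%


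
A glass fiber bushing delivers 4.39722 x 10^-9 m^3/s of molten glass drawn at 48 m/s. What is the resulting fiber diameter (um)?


Cross-sectional area from continuity:
  A = Q / v = 4.39722 x 10^-9 / 48 = 9.160875 x 10^-11 m^2
Diameter from circular cross-section:
  d = sqrt(4A / pi) * 10^6 (m -> um)
  d = sqrt(4 * 9.160875 x 10^-11 / pi) * 10^6 = 10.8 um

10.8 um


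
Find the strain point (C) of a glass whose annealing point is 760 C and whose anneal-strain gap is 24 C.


Strain point = annealing point - difference:
  T_strain = 760 - 24 = 736 C

736 C


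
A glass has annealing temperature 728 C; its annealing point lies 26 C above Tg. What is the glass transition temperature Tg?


Rearrange T_anneal = Tg + offset for Tg:
  Tg = T_anneal - offset = 728 - 26 = 702 C

702 C


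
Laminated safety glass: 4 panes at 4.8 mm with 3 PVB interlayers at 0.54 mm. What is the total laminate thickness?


Total thickness = glass contribution + PVB contribution
  Glass: 4 * 4.8 = 19.2 mm
  PVB: 3 * 0.54 = 1.62 mm
  Total = 19.2 + 1.62 = 20.82 mm

20.82 mm


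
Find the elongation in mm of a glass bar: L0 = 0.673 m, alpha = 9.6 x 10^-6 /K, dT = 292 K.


Thermal expansion formula: dL = alpha * L0 * dT
  dL = (9.6 x 10^-6) * 0.673 * 292 = 0.00188655 m
Convert to mm: 0.00188655 * 1000 = 1.8866 mm

1.8866 mm


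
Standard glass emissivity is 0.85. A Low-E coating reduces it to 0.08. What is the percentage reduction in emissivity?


Percentage reduction = (1 - coated/uncoated) * 100
  Ratio = 0.08 / 0.85 = 0.0941
  Reduction = (1 - 0.0941) * 100 = 90.6%

90.6%


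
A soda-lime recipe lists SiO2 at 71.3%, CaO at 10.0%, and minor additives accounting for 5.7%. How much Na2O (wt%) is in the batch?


Pieces sum to 100%:
  Na2O = 100 - (SiO2 + CaO + others)
  Na2O = 100 - (71.3 + 10.0 + 5.7) = 13.0%

13.0%


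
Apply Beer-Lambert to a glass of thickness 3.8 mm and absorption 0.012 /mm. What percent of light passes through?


Beer-Lambert law: T = exp(-alpha * thickness)
  exponent = -0.012 * 3.8 = -0.0456
  T = exp(-0.0456) = 0.9554
  Percentage = 0.9554 * 100 = 95.54%

95.54%


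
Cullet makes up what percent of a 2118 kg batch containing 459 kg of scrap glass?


Cullet ratio = (cullet mass / total batch mass) * 100
  Ratio = 459 / 2118 * 100 = 21.67%

21.67%


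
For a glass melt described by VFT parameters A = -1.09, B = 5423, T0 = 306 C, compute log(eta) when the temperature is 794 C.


VFT equation: log(eta) = A + B / (T - T0)
  T - T0 = 794 - 306 = 488
  B / (T - T0) = 5423 / 488 = 11.113
  log(eta) = -1.09 + 11.113 = 10.023

10.023


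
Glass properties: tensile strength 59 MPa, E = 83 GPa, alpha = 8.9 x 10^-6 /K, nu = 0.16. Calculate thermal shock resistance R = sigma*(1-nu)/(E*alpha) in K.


Thermal shock resistance: R = sigma * (1 - nu) / (E * alpha)
  Numerator = 59 * (1 - 0.16) = 49.56
  Denominator = 83 * 1000 * (8.9 x 10^-6) = 0.7387
  R = 49.56 / 0.7387 = 67.1 K

67.1 K


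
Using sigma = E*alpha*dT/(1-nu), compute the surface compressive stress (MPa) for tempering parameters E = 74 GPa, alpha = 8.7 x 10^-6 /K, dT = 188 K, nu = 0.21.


Tempering stress: sigma = E * alpha * dT / (1 - nu)
  E (MPa) = 74 * 1000 = 74000
  Numerator = 74000 * (8.7 x 10^-6) * 188 = 121.0344
  Denominator = 1 - 0.21 = 0.79
  sigma = 121.0344 / 0.79 = 153.2 MPa

153.2 MPa


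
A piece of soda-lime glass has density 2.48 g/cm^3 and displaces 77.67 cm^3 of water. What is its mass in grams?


Rearrange rho = m / V:
  m = rho * V
  m = 2.48 * 77.67 = 192.622 g

192.622 g


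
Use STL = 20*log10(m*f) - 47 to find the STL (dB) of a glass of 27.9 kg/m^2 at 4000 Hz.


Mass law: STL = 20 * log10(m * f) - 47
  m * f = 27.9 * 4000 = 111600
  log10(111600) = 5.04766
  STL = 20 * 5.04766 - 47 = 100.9532 - 47 = 54.0 dB

54.0 dB


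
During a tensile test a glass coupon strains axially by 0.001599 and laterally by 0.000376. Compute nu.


Poisson's ratio: nu = lateral strain / axial strain
  nu = 0.000376 / 0.001599 = 0.2351

0.2351


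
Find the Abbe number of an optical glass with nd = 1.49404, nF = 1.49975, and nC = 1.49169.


Abbe number formula: Vd = (nd - 1) / (nF - nC)
  nd - 1 = 1.49404 - 1 = 0.49404
  nF - nC = 1.49975 - 1.49169 = 0.00806
  Vd = 0.49404 / 0.00806 = 61.3

61.3


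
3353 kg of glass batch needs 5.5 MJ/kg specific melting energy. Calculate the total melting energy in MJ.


Total energy = mass * specific energy
  E = 3353 * 5.5 = 18441.5 MJ

18441.5 MJ


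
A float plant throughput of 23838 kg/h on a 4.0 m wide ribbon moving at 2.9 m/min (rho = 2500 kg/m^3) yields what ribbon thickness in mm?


Ribbon cross-section from mass balance:
  Volume rate = throughput / density = 23838 / 2500 = 9.5352 m^3/h
  thickness = volume rate / (speed * 60 * width), i.e.
  thickness = throughput / (60 * speed * width * density) * 1000
  thickness = 23838 / (60 * 2.9 * 4.0 * 2500) * 1000 = 13.7 mm

13.7 mm


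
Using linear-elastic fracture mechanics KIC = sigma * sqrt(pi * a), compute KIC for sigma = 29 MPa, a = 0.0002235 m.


Fracture toughness: KIC = sigma * sqrt(pi * a)
  pi * a = pi * 0.0002235 = 0.000702146
  sqrt(pi * a) = 0.026498
  KIC = 29 * 0.026498 = 0.768 MPa*sqrt(m)

0.768 MPa*sqrt(m)


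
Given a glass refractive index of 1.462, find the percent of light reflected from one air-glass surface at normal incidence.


Fresnel reflectance at normal incidence:
  R = ((n - 1)/(n + 1))^2
  (n - 1)/(n + 1) = (1.462 - 1)/(1.462 + 1) = 0.187652
  R = 0.187652^2 = 0.0352133
  R(%) = 0.0352133 * 100 = 3.521%

3.521%


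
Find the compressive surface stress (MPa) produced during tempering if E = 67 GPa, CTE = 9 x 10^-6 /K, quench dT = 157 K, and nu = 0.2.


Tempering stress: sigma = E * alpha * dT / (1 - nu)
  E (MPa) = 67 * 1000 = 67000
  Numerator = 67000 * (9 x 10^-6) * 157 = 94.671
  Denominator = 1 - 0.2 = 0.8
  sigma = 94.671 / 0.8 = 118.3 MPa

118.3 MPa


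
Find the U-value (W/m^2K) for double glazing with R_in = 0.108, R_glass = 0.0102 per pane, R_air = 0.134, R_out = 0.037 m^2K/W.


Total thermal resistance (series):
  R_total = R_in + R_glass + R_air + R_glass + R_out
  R_total = 0.108 + 0.0102 + 0.134 + 0.0102 + 0.037 = 0.2994 m^2K/W
U-value = 1 / R_total = 1 / 0.2994 = 3.34 W/m^2K

3.34 W/m^2K


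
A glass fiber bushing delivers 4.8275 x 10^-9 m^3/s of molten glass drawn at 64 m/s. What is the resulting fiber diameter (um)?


Cross-sectional area from continuity:
  A = Q / v = 4.8275 x 10^-9 / 64 = 7.542969 x 10^-11 m^2
Diameter from circular cross-section:
  d = sqrt(4A / pi) * 10^6 (m -> um)
  d = sqrt(4 * 7.542969 x 10^-11 / pi) * 10^6 = 9.8 um

9.8 um


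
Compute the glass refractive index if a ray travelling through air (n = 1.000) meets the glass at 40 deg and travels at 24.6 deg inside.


Apply Snell's law: n1 * sin(theta1) = n2 * sin(theta2)
  n2 = n1 * sin(theta1) / sin(theta2)
  sin(40) = 0.642788
  sin(24.6) = 0.416281
  n2 = 1.000 * 0.642788 / 0.416281 = 1.5441

1.5441


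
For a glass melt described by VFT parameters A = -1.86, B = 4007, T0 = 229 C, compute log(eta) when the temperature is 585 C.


VFT equation: log(eta) = A + B / (T - T0)
  T - T0 = 585 - 229 = 356
  B / (T - T0) = 4007 / 356 = 11.256
  log(eta) = -1.86 + 11.256 = 9.396

9.396


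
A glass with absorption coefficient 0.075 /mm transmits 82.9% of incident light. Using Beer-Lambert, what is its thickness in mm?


Rearrange T = exp(-alpha * thickness):
  thickness = -ln(T) / alpha
  T = 82.9/100 = 0.829
  ln(T) = -0.18754
  -ln(T) = 0.18754
  thickness = 0.18754 / 0.075 = 2.5 mm

2.5 mm


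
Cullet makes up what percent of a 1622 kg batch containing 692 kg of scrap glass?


Cullet ratio = (cullet mass / total batch mass) * 100
  Ratio = 692 / 1622 * 100 = 42.66%

42.66%


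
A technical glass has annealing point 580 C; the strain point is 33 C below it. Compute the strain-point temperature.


Strain point = annealing point - difference:
  T_strain = 580 - 33 = 547 C

547 C


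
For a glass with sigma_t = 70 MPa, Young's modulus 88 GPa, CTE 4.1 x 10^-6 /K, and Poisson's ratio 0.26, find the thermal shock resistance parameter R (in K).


Thermal shock resistance: R = sigma * (1 - nu) / (E * alpha)
  Numerator = 70 * (1 - 0.26) = 51.8
  Denominator = 88 * 1000 * (4.1 x 10^-6) = 0.3608
  R = 51.8 / 0.3608 = 143.6 K

143.6 K


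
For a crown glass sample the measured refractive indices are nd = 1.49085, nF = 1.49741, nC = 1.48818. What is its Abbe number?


Abbe number formula: Vd = (nd - 1) / (nF - nC)
  nd - 1 = 1.49085 - 1 = 0.49085
  nF - nC = 1.49741 - 1.48818 = 0.00923
  Vd = 0.49085 / 0.00923 = 53.18

53.18


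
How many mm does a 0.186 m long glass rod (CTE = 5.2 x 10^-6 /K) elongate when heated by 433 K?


Thermal expansion formula: dL = alpha * L0 * dT
  dL = (5.2 x 10^-6) * 0.186 * 433 = 0.0004188 m
Convert to mm: 0.0004188 * 1000 = 0.4188 mm

0.4188 mm


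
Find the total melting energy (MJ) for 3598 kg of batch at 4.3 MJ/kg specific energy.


Total energy = mass * specific energy
  E = 3598 * 4.3 = 15471.4 MJ

15471.4 MJ


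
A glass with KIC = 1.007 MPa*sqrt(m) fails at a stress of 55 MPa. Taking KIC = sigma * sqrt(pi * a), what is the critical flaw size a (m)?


Rearrange KIC = sigma * sqrt(pi * a):
  sqrt(pi * a) = KIC / sigma
  sqrt(pi * a) = 1.007 / 55 = 0.018309
  a = (KIC / sigma)^2 / pi
  a = 0.018309^2 / pi = 0.0001067 m

0.0001067 m


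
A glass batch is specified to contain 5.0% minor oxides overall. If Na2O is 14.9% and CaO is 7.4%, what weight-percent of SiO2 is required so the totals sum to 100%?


Known pieces sum to 100%:
  SiO2 = 100 - (others + Na2O + CaO)
  SiO2 = 100 - (5.0 + 14.9 + 7.4) = 72.7%

72.7%


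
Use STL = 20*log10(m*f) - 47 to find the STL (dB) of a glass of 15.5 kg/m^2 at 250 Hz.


Mass law: STL = 20 * log10(m * f) - 47
  m * f = 15.5 * 250 = 3875
  log10(3875) = 3.58827
  STL = 20 * 3.58827 - 47 = 71.7654 - 47 = 24.8 dB

24.8 dB


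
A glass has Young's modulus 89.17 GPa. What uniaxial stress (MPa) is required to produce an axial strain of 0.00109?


Rearrange E = sigma / epsilon:
  sigma = E * epsilon
  E (MPa) = 89.17 * 1000 = 89170
  sigma = 89170 * 0.00109 = 97.2 MPa

97.2 MPa


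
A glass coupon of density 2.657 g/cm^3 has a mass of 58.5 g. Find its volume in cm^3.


Rearrange rho = m / V:
  V = m / rho
  V = 58.5 / 2.657 = 22.017 cm^3

22.017 cm^3


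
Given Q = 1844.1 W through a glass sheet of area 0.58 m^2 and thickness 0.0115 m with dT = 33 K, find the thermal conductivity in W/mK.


Fourier's law rearranged: k = Q * t / (A * dT)
  Numerator = 1844.1 * 0.0115 = 21.20715
  Denominator = 0.58 * 33 = 19.14
  k = 21.20715 / 19.14 = 1.108 W/mK

1.108 W/mK


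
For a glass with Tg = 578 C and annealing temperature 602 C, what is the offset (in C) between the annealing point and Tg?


Offset = T_anneal - Tg:
  offset = 602 - 578 = 24 C

24 C


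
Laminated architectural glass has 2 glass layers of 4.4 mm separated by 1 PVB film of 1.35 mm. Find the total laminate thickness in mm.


Total thickness = glass contribution + PVB contribution
  Glass: 2 * 4.4 = 8.8 mm
  PVB: 1 * 1.35 = 1.35 mm
  Total = 8.8 + 1.35 = 10.15 mm

10.15 mm


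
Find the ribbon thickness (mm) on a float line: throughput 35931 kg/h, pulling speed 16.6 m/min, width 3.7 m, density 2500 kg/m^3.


Ribbon cross-section from mass balance:
  Volume rate = throughput / density = 35931 / 2500 = 14.3724 m^3/h
  thickness = volume rate / (speed * 60 * width), i.e.
  thickness = throughput / (60 * speed * width * density) * 1000
  thickness = 35931 / (60 * 16.6 * 3.7 * 2500) * 1000 = 3.9 mm

3.9 mm


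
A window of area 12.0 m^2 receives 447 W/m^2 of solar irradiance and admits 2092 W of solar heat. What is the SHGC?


Rearrange Q = Area * SHGC * Irradiance:
  SHGC = Q / (Area * Irradiance)
  SHGC = 2092 / (12.0 * 447) = 0.39

0.39


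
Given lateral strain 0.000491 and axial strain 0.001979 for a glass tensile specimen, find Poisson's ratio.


Poisson's ratio: nu = lateral strain / axial strain
  nu = 0.000491 / 0.001979 = 0.2481

0.2481


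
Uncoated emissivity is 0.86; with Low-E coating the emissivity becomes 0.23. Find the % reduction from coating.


Percentage reduction = (1 - coated/uncoated) * 100
  Ratio = 0.23 / 0.86 = 0.2674
  Reduction = (1 - 0.2674) * 100 = 73.3%

73.3%


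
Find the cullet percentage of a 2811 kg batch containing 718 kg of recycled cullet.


Cullet ratio = (cullet mass / total batch mass) * 100
  Ratio = 718 / 2811 * 100 = 25.54%

25.54%


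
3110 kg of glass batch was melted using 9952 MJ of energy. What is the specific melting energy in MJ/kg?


Rearrange E = m * s for s:
  s = E / m
  s = 9952 / 3110 = 3.2 MJ/kg

3.2 MJ/kg


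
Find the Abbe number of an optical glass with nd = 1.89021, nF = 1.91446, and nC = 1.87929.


Abbe number formula: Vd = (nd - 1) / (nF - nC)
  nd - 1 = 1.89021 - 1 = 0.89021
  nF - nC = 1.91446 - 1.87929 = 0.03517
  Vd = 0.89021 / 0.03517 = 25.31

25.31


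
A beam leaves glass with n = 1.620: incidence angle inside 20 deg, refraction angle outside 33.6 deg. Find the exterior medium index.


Apply Snell's law: n1 * sin(theta1) = n2 * sin(theta2)
  n2 = n1 * sin(theta1) / sin(theta2)
  sin(20) = 0.34202
  sin(33.6) = 0.553392
  n2 = 1.620 * 0.34202 / 0.553392 = 1.0012

1.0012


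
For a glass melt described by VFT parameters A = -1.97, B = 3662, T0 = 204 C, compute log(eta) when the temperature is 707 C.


VFT equation: log(eta) = A + B / (T - T0)
  T - T0 = 707 - 204 = 503
  B / (T - T0) = 3662 / 503 = 7.28
  log(eta) = -1.97 + 7.28 = 5.31

5.31


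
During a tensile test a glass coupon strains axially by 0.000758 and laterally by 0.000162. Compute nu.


Poisson's ratio: nu = lateral strain / axial strain
  nu = 0.000162 / 0.000758 = 0.2137

0.2137


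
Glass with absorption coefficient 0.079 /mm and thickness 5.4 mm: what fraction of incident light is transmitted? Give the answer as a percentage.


Beer-Lambert law: T = exp(-alpha * thickness)
  exponent = -0.079 * 5.4 = -0.4266
  T = exp(-0.4266) = 0.6527
  Percentage = 0.6527 * 100 = 65.27%

65.27%


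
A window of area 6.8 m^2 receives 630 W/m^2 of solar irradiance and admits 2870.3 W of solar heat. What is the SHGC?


Rearrange Q = Area * SHGC * Irradiance:
  SHGC = Q / (Area * Irradiance)
  SHGC = 2870.3 / (6.8 * 630) = 0.67

0.67


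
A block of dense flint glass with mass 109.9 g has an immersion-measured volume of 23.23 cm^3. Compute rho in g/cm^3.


Use the definition of density:
  rho = mass / volume
  rho = 109.9 / 23.23 = 4.731 g/cm^3

4.731 g/cm^3


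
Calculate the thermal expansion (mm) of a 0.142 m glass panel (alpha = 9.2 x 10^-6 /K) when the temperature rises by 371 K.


Thermal expansion formula: dL = alpha * L0 * dT
  dL = (9.2 x 10^-6) * 0.142 * 371 = 0.00048467 m
Convert to mm: 0.00048467 * 1000 = 0.4847 mm

0.4847 mm


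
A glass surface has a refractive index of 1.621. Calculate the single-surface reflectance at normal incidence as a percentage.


Fresnel reflectance at normal incidence:
  R = ((n - 1)/(n + 1))^2
  (n - 1)/(n + 1) = (1.621 - 1)/(1.621 + 1) = 0.236932
  R = 0.236932^2 = 0.0561368
  R(%) = 0.0561368 * 100 = 5.614%

5.614%


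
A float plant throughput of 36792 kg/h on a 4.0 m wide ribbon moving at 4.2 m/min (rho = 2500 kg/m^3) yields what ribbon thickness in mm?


Ribbon cross-section from mass balance:
  Volume rate = throughput / density = 36792 / 2500 = 14.7168 m^3/h
  thickness = volume rate / (speed * 60 * width), i.e.
  thickness = throughput / (60 * speed * width * density) * 1000
  thickness = 36792 / (60 * 4.2 * 4.0 * 2500) * 1000 = 14.6 mm

14.6 mm


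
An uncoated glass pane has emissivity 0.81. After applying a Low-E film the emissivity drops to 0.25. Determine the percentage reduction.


Percentage reduction = (1 - coated/uncoated) * 100
  Ratio = 0.25 / 0.81 = 0.3086
  Reduction = (1 - 0.3086) * 100 = 69.1%

69.1%


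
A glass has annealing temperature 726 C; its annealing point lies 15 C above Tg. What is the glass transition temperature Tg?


Rearrange T_anneal = Tg + offset for Tg:
  Tg = T_anneal - offset = 726 - 15 = 711 C

711 C


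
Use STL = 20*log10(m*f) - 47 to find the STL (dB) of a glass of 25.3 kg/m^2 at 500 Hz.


Mass law: STL = 20 * log10(m * f) - 47
  m * f = 25.3 * 500 = 12650
  log10(12650) = 4.10209
  STL = 20 * 4.10209 - 47 = 82.0418 - 47 = 35.0 dB

35.0 dB


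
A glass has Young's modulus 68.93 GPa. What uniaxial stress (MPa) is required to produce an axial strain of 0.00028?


Rearrange E = sigma / epsilon:
  sigma = E * epsilon
  E (MPa) = 68.93 * 1000 = 68930
  sigma = 68930 * 0.00028 = 19.3 MPa

19.3 MPa


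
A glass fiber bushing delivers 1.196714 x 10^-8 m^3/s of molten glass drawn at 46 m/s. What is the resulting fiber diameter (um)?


Cross-sectional area from continuity:
  A = Q / v = 1.196714 x 10^-8 / 46 = 2.601552 x 10^-10 m^2
Diameter from circular cross-section:
  d = sqrt(4A / pi) * 10^6 (m -> um)
  d = sqrt(4 * 2.601552 x 10^-10 / pi) * 10^6 = 18.2 um

18.2 um


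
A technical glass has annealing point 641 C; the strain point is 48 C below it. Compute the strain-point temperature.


Strain point = annealing point - difference:
  T_strain = 641 - 48 = 593 C

593 C


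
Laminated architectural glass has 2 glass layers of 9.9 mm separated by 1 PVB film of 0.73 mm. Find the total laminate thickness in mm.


Total thickness = glass contribution + PVB contribution
  Glass: 2 * 9.9 = 19.8 mm
  PVB: 1 * 0.73 = 0.73 mm
  Total = 19.8 + 0.73 = 20.53 mm

20.53 mm


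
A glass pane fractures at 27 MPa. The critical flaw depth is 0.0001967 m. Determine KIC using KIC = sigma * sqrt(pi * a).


Fracture toughness: KIC = sigma * sqrt(pi * a)
  pi * a = pi * 0.0001967 = 0.000617951
  sqrt(pi * a) = 0.024859
  KIC = 27 * 0.024859 = 0.671 MPa*sqrt(m)

0.671 MPa*sqrt(m)


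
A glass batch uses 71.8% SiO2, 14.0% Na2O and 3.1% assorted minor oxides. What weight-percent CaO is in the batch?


Pieces sum to 100%:
  CaO = 100 - (SiO2 + Na2O + others)
  CaO = 100 - (71.8 + 14.0 + 3.1) = 11.1%

11.1%


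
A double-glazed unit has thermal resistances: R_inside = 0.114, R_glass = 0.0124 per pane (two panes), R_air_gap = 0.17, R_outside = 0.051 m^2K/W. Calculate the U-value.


Total thermal resistance (series):
  R_total = R_in + R_glass + R_air + R_glass + R_out
  R_total = 0.114 + 0.0124 + 0.17 + 0.0124 + 0.051 = 0.3598 m^2K/W
U-value = 1 / R_total = 1 / 0.3598 = 2.779 W/m^2K

2.779 W/m^2K


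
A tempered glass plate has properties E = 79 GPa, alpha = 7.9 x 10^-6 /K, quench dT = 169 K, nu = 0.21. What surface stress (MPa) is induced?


Tempering stress: sigma = E * alpha * dT / (1 - nu)
  E (MPa) = 79 * 1000 = 79000
  Numerator = 79000 * (7.9 x 10^-6) * 169 = 105.4729
  Denominator = 1 - 0.21 = 0.79
  sigma = 105.4729 / 0.79 = 133.5 MPa

133.5 MPa


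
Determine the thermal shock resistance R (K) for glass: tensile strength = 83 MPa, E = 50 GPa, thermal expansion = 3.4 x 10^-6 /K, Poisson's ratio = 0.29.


Thermal shock resistance: R = sigma * (1 - nu) / (E * alpha)
  Numerator = 83 * (1 - 0.29) = 58.93
  Denominator = 50 * 1000 * (3.4 x 10^-6) = 0.17
  R = 58.93 / 0.17 = 346.6 K

346.6 K


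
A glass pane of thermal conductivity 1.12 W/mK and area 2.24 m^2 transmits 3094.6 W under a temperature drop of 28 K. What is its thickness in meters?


Fourier's law: t = k * A * dT / Q
  t = 1.12 * 2.24 * 28 / 3094.6
  t = 70.2464 / 3094.6 = 0.0227 m

0.0227 m


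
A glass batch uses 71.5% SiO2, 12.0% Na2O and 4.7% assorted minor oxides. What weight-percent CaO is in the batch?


Pieces sum to 100%:
  CaO = 100 - (SiO2 + Na2O + others)
  CaO = 100 - (71.5 + 12.0 + 4.7) = 11.8%

11.8%


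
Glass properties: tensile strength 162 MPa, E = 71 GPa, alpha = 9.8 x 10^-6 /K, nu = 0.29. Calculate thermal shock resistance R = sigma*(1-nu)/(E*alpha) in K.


Thermal shock resistance: R = sigma * (1 - nu) / (E * alpha)
  Numerator = 162 * (1 - 0.29) = 115.02
  Denominator = 71 * 1000 * (9.8 x 10^-6) = 0.6958
  R = 115.02 / 0.6958 = 165.3 K

165.3 K


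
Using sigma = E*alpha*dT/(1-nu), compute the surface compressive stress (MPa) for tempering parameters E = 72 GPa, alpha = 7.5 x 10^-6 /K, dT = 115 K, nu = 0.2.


Tempering stress: sigma = E * alpha * dT / (1 - nu)
  E (MPa) = 72 * 1000 = 72000
  Numerator = 72000 * (7.5 x 10^-6) * 115 = 62.1
  Denominator = 1 - 0.2 = 0.8
  sigma = 62.1 / 0.8 = 77.6 MPa

77.6 MPa


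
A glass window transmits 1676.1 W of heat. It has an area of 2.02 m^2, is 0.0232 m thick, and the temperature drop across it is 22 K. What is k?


Fourier's law rearranged: k = Q * t / (A * dT)
  Numerator = 1676.1 * 0.0232 = 38.88552
  Denominator = 2.02 * 22 = 44.44
  k = 38.88552 / 44.44 = 0.875 W/mK

0.875 W/mK


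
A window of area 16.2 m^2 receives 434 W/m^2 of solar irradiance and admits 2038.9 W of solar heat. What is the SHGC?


Rearrange Q = Area * SHGC * Irradiance:
  SHGC = Q / (Area * Irradiance)
  SHGC = 2038.9 / (16.2 * 434) = 0.29

0.29


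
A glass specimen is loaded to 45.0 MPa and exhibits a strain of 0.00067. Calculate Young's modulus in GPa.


Young's modulus: E = stress / strain
  E = 45.0 MPa / 0.00067 = 67164.18 MPa
Convert to GPa: 67164.18 / 1000 = 67.16 GPa

67.16 GPa


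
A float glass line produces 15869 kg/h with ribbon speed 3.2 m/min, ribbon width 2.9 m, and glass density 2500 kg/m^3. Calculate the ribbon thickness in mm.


Ribbon cross-section from mass balance:
  Volume rate = throughput / density = 15869 / 2500 = 6.3476 m^3/h
  thickness = volume rate / (speed * 60 * width), i.e.
  thickness = throughput / (60 * speed * width * density) * 1000
  thickness = 15869 / (60 * 3.2 * 2.9 * 2500) * 1000 = 11.4 mm

11.4 mm


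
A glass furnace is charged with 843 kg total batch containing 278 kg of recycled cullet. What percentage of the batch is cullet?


Cullet ratio = (cullet mass / total batch mass) * 100
  Ratio = 278 / 843 * 100 = 32.98%

32.98%


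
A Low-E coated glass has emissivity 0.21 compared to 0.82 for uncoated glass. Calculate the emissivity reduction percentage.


Percentage reduction = (1 - coated/uncoated) * 100
  Ratio = 0.21 / 0.82 = 0.2561
  Reduction = (1 - 0.2561) * 100 = 74.4%

74.4%


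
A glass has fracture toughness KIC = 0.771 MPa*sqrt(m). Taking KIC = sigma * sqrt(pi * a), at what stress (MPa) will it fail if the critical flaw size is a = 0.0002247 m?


Rearrange KIC = sigma * sqrt(pi * a):
  sigma = KIC / sqrt(pi * a)
  sqrt(pi * 0.0002247) = 0.026569
  sigma = 0.771 / 0.026569 = 29.02 MPa

29.02 MPa


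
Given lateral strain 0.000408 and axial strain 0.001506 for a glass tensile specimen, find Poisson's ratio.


Poisson's ratio: nu = lateral strain / axial strain
  nu = 0.000408 / 0.001506 = 0.2709

0.2709


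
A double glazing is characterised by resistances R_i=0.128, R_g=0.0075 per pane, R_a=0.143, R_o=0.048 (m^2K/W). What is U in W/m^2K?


Total thermal resistance (series):
  R_total = R_in + R_glass + R_air + R_glass + R_out
  R_total = 0.128 + 0.0075 + 0.143 + 0.0075 + 0.048 = 0.334 m^2K/W
U-value = 1 / R_total = 1 / 0.334 = 2.994 W/m^2K

2.994 W/m^2K


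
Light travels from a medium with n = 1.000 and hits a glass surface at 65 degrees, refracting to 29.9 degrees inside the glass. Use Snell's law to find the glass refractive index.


Apply Snell's law: n1 * sin(theta1) = n2 * sin(theta2)
  n2 = n1 * sin(theta1) / sin(theta2)
  sin(65) = 0.906308
  sin(29.9) = 0.498488
  n2 = 1.000 * 0.906308 / 0.498488 = 1.8181

1.8181


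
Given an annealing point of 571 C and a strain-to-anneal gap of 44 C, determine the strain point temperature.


Strain point = annealing point - difference:
  T_strain = 571 - 44 = 527 C

527 C


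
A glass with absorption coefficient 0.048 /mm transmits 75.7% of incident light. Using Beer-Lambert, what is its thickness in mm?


Rearrange T = exp(-alpha * thickness):
  thickness = -ln(T) / alpha
  T = 75.7/100 = 0.757
  ln(T) = -0.27839
  -ln(T) = 0.27839
  thickness = 0.27839 / 0.048 = 5.8 mm

5.8 mm


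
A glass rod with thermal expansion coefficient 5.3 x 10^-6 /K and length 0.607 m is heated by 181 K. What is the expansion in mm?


Thermal expansion formula: dL = alpha * L0 * dT
  dL = (5.3 x 10^-6) * 0.607 * 181 = 0.0005823 m
Convert to mm: 0.0005823 * 1000 = 0.5823 mm

0.5823 mm


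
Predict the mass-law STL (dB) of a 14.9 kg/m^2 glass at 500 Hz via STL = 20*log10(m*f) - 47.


Mass law: STL = 20 * log10(m * f) - 47
  m * f = 14.9 * 500 = 7450
  log10(7450) = 3.87216
  STL = 20 * 3.87216 - 47 = 77.4432 - 47 = 30.4 dB

30.4 dB


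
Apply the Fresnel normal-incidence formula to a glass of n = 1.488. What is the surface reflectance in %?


Fresnel reflectance at normal incidence:
  R = ((n - 1)/(n + 1))^2
  (n - 1)/(n + 1) = (1.488 - 1)/(1.488 + 1) = 0.196141
  R = 0.196141^2 = 0.0384713
  R(%) = 0.0384713 * 100 = 3.847%

3.847%


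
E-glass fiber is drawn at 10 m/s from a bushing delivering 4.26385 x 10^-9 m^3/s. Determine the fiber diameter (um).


Cross-sectional area from continuity:
  A = Q / v = 4.26385 x 10^-9 / 10 = 4.26385 x 10^-10 m^2
Diameter from circular cross-section:
  d = sqrt(4A / pi) * 10^6 (m -> um)
  d = sqrt(4 * 4.26385 x 10^-10 / pi) * 10^6 = 23.3 um

23.3 um


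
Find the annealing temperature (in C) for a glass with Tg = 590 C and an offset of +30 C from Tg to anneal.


The annealing temperature is Tg plus the offset:
  T_anneal = 590 + 30 = 620 C

620 C


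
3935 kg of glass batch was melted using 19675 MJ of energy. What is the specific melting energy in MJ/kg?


Rearrange E = m * s for s:
  s = E / m
  s = 19675 / 3935 = 5.0 MJ/kg

5.0 MJ/kg


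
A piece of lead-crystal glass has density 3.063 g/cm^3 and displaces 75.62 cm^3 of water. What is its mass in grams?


Rearrange rho = m / V:
  m = rho * V
  m = 3.063 * 75.62 = 231.624 g

231.624 g


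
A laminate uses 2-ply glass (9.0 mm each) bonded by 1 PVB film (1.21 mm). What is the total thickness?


Total thickness = glass contribution + PVB contribution
  Glass: 2 * 9.0 = 18.0 mm
  PVB: 1 * 1.21 = 1.21 mm
  Total = 18.0 + 1.21 = 19.21 mm

19.21 mm


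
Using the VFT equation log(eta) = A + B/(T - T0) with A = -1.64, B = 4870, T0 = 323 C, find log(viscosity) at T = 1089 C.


VFT equation: log(eta) = A + B / (T - T0)
  T - T0 = 1089 - 323 = 766
  B / (T - T0) = 4870 / 766 = 6.358
  log(eta) = -1.64 + 6.358 = 4.718

4.718


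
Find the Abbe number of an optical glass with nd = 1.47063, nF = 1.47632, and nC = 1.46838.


Abbe number formula: Vd = (nd - 1) / (nF - nC)
  nd - 1 = 1.47063 - 1 = 0.47063
  nF - nC = 1.47632 - 1.46838 = 0.00794
  Vd = 0.47063 / 0.00794 = 59.27

59.27


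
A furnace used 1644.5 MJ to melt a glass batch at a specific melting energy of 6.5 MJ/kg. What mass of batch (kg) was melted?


Rearrange E = m * s for m:
  m = E / s
  m = 1644.5 / 6.5 = 253.0 kg

253.0 kg


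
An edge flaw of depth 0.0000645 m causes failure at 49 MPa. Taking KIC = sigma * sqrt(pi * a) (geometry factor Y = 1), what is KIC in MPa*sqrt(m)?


Fracture toughness: KIC = sigma * sqrt(pi * a)
  pi * a = pi * 0.0000645 = 0.000202633
  sqrt(pi * a) = 0.014235
  KIC = 49 * 0.014235 = 0.698 MPa*sqrt(m)

0.698 MPa*sqrt(m)


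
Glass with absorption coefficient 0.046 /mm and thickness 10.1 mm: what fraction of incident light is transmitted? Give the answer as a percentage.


Beer-Lambert law: T = exp(-alpha * thickness)
  exponent = -0.046 * 10.1 = -0.4646
  T = exp(-0.4646) = 0.6284
  Percentage = 0.6284 * 100 = 62.84%

62.84%


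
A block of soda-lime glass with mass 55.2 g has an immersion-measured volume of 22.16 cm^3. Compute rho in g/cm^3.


Use the definition of density:
  rho = mass / volume
  rho = 55.2 / 22.16 = 2.491 g/cm^3

2.491 g/cm^3


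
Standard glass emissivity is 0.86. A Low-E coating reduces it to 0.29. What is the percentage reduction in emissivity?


Percentage reduction = (1 - coated/uncoated) * 100
  Ratio = 0.29 / 0.86 = 0.3372
  Reduction = (1 - 0.3372) * 100 = 66.3%

66.3%


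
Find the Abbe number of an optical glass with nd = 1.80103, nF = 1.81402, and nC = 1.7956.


Abbe number formula: Vd = (nd - 1) / (nF - nC)
  nd - 1 = 1.80103 - 1 = 0.80103
  nF - nC = 1.81402 - 1.7956 = 0.01842
  Vd = 0.80103 / 0.01842 = 43.49

43.49


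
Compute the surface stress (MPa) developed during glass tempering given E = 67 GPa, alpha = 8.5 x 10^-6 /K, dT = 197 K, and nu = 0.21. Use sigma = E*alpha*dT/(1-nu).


Tempering stress: sigma = E * alpha * dT / (1 - nu)
  E (MPa) = 67 * 1000 = 67000
  Numerator = 67000 * (8.5 x 10^-6) * 197 = 112.1915
  Denominator = 1 - 0.21 = 0.79
  sigma = 112.1915 / 0.79 = 142.0 MPa

142.0 MPa


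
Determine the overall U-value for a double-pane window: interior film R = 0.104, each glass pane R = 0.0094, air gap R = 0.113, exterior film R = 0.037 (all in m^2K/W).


Total thermal resistance (series):
  R_total = R_in + R_glass + R_air + R_glass + R_out
  R_total = 0.104 + 0.0094 + 0.113 + 0.0094 + 0.037 = 0.2728 m^2K/W
U-value = 1 / R_total = 1 / 0.2728 = 3.666 W/m^2K

3.666 W/m^2K


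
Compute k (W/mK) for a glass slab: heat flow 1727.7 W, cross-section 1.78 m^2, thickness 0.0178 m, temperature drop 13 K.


Fourier's law rearranged: k = Q * t / (A * dT)
  Numerator = 1727.7 * 0.0178 = 30.75306
  Denominator = 1.78 * 13 = 23.14
  k = 30.75306 / 23.14 = 1.329 W/mK

1.329 W/mK


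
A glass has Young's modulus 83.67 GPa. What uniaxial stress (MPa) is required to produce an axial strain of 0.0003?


Rearrange E = sigma / epsilon:
  sigma = E * epsilon
  E (MPa) = 83.67 * 1000 = 83670
  sigma = 83670 * 0.0003 = 25.1 MPa

25.1 MPa


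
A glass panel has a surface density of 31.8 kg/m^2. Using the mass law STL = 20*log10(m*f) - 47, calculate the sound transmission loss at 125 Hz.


Mass law: STL = 20 * log10(m * f) - 47
  m * f = 31.8 * 125 = 3975
  log10(3975) = 3.59934
  STL = 20 * 3.59934 - 47 = 71.9868 - 47 = 25.0 dB

25.0 dB


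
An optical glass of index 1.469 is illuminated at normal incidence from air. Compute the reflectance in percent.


Fresnel reflectance at normal incidence:
  R = ((n - 1)/(n + 1))^2
  (n - 1)/(n + 1) = (1.469 - 1)/(1.469 + 1) = 0.189955
  R = 0.189955^2 = 0.0360829
  R(%) = 0.0360829 * 100 = 3.608%

3.608%


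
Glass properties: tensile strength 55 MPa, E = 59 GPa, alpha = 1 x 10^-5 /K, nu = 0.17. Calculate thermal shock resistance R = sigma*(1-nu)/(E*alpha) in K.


Thermal shock resistance: R = sigma * (1 - nu) / (E * alpha)
  Numerator = 55 * (1 - 0.17) = 45.65
  Denominator = 59 * 1000 * (1 x 10^-5) = 0.59
  R = 45.65 / 0.59 = 77.4 K

77.4 K


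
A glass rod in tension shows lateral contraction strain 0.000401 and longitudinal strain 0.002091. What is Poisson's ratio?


Poisson's ratio: nu = lateral strain / axial strain
  nu = 0.000401 / 0.002091 = 0.1918

0.1918


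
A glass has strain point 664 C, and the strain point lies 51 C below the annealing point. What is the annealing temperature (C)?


T_anneal = T_strain + gap:
  T_anneal = 664 + 51 = 715 C

715 C


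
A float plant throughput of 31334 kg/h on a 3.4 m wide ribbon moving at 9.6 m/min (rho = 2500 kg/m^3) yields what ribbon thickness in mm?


Ribbon cross-section from mass balance:
  Volume rate = throughput / density = 31334 / 2500 = 12.5336 m^3/h
  thickness = volume rate / (speed * 60 * width), i.e.
  thickness = throughput / (60 * speed * width * density) * 1000
  thickness = 31334 / (60 * 9.6 * 3.4 * 2500) * 1000 = 6.4 mm

6.4 mm


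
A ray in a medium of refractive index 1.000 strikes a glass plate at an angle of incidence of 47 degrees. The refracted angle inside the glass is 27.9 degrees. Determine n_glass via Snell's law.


Apply Snell's law: n1 * sin(theta1) = n2 * sin(theta2)
  n2 = n1 * sin(theta1) / sin(theta2)
  sin(47) = 0.731354
  sin(27.9) = 0.46793
  n2 = 1.000 * 0.731354 / 0.46793 = 1.563

1.563


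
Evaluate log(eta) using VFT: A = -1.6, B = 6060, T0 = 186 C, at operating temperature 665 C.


VFT equation: log(eta) = A + B / (T - T0)
  T - T0 = 665 - 186 = 479
  B / (T - T0) = 6060 / 479 = 12.651
  log(eta) = -1.6 + 12.651 = 11.051

11.051


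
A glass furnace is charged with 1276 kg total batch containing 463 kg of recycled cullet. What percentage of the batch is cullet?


Cullet ratio = (cullet mass / total batch mass) * 100
  Ratio = 463 / 1276 * 100 = 36.29%

36.29%


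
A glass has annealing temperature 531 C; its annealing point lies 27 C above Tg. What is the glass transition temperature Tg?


Rearrange T_anneal = Tg + offset for Tg:
  Tg = T_anneal - offset = 531 - 27 = 504 C

504 C


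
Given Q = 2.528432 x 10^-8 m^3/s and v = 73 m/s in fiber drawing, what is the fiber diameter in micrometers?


Cross-sectional area from continuity:
  A = Q / v = 2.528432 x 10^-8 / 73 = 3.463605 x 10^-10 m^2
Diameter from circular cross-section:
  d = sqrt(4A / pi) * 10^6 (m -> um)
  d = sqrt(4 * 3.463605 x 10^-10 / pi) * 10^6 = 21.0 um

21.0 um


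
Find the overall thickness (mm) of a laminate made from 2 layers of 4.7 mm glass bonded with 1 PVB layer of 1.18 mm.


Total thickness = glass contribution + PVB contribution
  Glass: 2 * 4.7 = 9.4 mm
  PVB: 1 * 1.18 = 1.18 mm
  Total = 9.4 + 1.18 = 10.58 mm

10.58 mm


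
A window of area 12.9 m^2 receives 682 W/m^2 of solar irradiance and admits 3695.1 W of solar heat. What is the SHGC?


Rearrange Q = Area * SHGC * Irradiance:
  SHGC = Q / (Area * Irradiance)
  SHGC = 3695.1 / (12.9 * 682) = 0.42

0.42


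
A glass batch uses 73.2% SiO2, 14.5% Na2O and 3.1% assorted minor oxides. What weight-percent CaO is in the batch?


Pieces sum to 100%:
  CaO = 100 - (SiO2 + Na2O + others)
  CaO = 100 - (73.2 + 14.5 + 3.1) = 9.2%

9.2%


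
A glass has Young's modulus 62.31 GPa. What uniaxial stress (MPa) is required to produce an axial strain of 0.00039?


Rearrange E = sigma / epsilon:
  sigma = E * epsilon
  E (MPa) = 62.31 * 1000 = 62310
  sigma = 62310 * 0.00039 = 24.3 MPa

24.3 MPa


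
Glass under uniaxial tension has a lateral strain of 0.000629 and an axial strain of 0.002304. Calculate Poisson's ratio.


Poisson's ratio: nu = lateral strain / axial strain
  nu = 0.000629 / 0.002304 = 0.273

0.273


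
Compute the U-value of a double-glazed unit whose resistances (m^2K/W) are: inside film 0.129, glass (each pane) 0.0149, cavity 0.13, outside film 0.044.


Total thermal resistance (series):
  R_total = R_in + R_glass + R_air + R_glass + R_out
  R_total = 0.129 + 0.0149 + 0.13 + 0.0149 + 0.044 = 0.3328 m^2K/W
U-value = 1 / R_total = 1 / 0.3328 = 3.005 W/m^2K

3.005 W/m^2K


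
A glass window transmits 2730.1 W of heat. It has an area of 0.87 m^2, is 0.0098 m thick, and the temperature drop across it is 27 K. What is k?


Fourier's law rearranged: k = Q * t / (A * dT)
  Numerator = 2730.1 * 0.0098 = 26.75498
  Denominator = 0.87 * 27 = 23.49
  k = 26.75498 / 23.49 = 1.139 W/mK

1.139 W/mK


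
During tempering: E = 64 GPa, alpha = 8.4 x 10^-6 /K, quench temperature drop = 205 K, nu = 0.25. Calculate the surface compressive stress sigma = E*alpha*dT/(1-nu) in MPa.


Tempering stress: sigma = E * alpha * dT / (1 - nu)
  E (MPa) = 64 * 1000 = 64000
  Numerator = 64000 * (8.4 x 10^-6) * 205 = 110.208
  Denominator = 1 - 0.25 = 0.75
  sigma = 110.208 / 0.75 = 146.9 MPa

146.9 MPa


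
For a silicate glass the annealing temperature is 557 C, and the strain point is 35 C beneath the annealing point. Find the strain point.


Strain point = annealing point - difference:
  T_strain = 557 - 35 = 522 C

522 C


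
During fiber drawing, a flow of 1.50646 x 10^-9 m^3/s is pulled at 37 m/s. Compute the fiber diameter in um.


Cross-sectional area from continuity:
  A = Q / v = 1.50646 x 10^-9 / 37 = 4.071514 x 10^-11 m^2
Diameter from circular cross-section:
  d = sqrt(4A / pi) * 10^6 (m -> um)
  d = sqrt(4 * 4.071514 x 10^-11 / pi) * 10^6 = 7.2 um

7.2 um


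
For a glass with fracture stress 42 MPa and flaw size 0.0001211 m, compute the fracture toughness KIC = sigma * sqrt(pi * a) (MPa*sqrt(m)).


Fracture toughness: KIC = sigma * sqrt(pi * a)
  pi * a = pi * 0.0001211 = 0.000380447
  sqrt(pi * a) = 0.019505
  KIC = 42 * 0.019505 = 0.819 MPa*sqrt(m)

0.819 MPa*sqrt(m)


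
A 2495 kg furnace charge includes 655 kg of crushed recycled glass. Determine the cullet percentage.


Cullet ratio = (cullet mass / total batch mass) * 100
  Ratio = 655 / 2495 * 100 = 26.25%

26.25%


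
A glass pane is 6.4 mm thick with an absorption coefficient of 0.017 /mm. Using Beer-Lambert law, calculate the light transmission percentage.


Beer-Lambert law: T = exp(-alpha * thickness)
  exponent = -0.017 * 6.4 = -0.1088
  T = exp(-0.1088) = 0.8969
  Percentage = 0.8969 * 100 = 89.69%

89.69%


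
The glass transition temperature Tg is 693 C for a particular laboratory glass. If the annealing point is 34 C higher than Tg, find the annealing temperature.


The annealing temperature is Tg plus the offset:
  T_anneal = 693 + 34 = 727 C

727 C


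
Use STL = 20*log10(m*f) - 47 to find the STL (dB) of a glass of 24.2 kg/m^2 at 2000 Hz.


Mass law: STL = 20 * log10(m * f) - 47
  m * f = 24.2 * 2000 = 48400
  log10(48400) = 4.68485
  STL = 20 * 4.68485 - 47 = 93.697 - 47 = 46.7 dB

46.7 dB


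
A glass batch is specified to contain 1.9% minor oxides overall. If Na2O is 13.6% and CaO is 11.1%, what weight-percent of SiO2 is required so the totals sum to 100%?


Known pieces sum to 100%:
  SiO2 = 100 - (others + Na2O + CaO)
  SiO2 = 100 - (1.9 + 13.6 + 11.1) = 73.4%

73.4%


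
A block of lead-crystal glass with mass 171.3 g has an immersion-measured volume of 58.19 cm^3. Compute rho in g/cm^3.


Use the definition of density:
  rho = mass / volume
  rho = 171.3 / 58.19 = 2.944 g/cm^3

2.944 g/cm^3


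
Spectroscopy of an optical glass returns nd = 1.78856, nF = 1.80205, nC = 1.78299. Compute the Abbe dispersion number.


Abbe number formula: Vd = (nd - 1) / (nF - nC)
  nd - 1 = 1.78856 - 1 = 0.78856
  nF - nC = 1.80205 - 1.78299 = 0.01906
  Vd = 0.78856 / 0.01906 = 41.37

41.37


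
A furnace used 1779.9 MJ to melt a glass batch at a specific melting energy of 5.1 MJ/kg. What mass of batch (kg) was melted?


Rearrange E = m * s for m:
  m = E / s
  m = 1779.9 / 5.1 = 349.0 kg

349.0 kg


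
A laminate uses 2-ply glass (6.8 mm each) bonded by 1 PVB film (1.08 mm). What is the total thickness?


Total thickness = glass contribution + PVB contribution
  Glass: 2 * 6.8 = 13.6 mm
  PVB: 1 * 1.08 = 1.08 mm
  Total = 13.6 + 1.08 = 14.68 mm

14.68 mm
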